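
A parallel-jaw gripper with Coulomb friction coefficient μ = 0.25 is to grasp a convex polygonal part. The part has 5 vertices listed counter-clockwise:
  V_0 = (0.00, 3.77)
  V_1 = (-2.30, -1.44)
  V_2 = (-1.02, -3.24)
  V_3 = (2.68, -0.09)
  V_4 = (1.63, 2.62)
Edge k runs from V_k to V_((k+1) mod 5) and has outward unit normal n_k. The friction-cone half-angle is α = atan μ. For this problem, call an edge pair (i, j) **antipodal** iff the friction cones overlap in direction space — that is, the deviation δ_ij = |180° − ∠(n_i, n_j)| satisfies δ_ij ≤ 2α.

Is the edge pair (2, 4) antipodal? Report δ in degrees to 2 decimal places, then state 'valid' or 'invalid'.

δ = 75.61°, invalid

α = atan 0.25 = 14.04°;  2α = 28.07°
edge 2: e_2 = (+3.70, +3.15);  n_2 = (+0.6482, -0.7614)
edge 4: e_4 = (-1.63, +1.15);  n_4 = (+0.5765, +0.8171)
∠(n_2, n_4) = 104.39°
δ = |180° − 104.39°| = 75.61°
75.61° > 2α = 28.07°  →  invalid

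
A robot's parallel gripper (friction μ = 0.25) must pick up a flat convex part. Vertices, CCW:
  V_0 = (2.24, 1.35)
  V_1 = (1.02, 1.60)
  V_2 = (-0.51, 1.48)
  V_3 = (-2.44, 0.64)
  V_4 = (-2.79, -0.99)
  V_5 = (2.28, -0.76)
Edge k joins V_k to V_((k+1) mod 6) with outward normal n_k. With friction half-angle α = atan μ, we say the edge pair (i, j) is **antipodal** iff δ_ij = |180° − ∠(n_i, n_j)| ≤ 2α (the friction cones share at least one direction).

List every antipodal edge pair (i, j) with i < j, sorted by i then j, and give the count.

α = atan 0.25 = 14.04°;  2α = 28.07°
n_0 = (+0.2007, +0.9796)
n_1 = (-0.0782, +0.9969)
n_2 = (-0.3991, +0.9169)
n_3 = (-0.9777, +0.2099)
n_4 = (+0.0453, -0.9990)
n_5 = (+0.9998, +0.0190)
  (0,1): δ = 163.93°  ·
  (0,2): δ = 144.90°  ·
  (0,3): δ = 90.54°  ·
  (0,4): δ = 14.18°  ✓
  (0,5): δ = 102.67°  ·
  (1,2): δ = 160.96°  ·
  (1,3): δ = 106.60°  ·
  (1,4): δ = 1.89°  ✓
  (1,5): δ = 86.60°  ·
  (2,3): δ = 125.64°  ·
  (2,4): δ = 20.92°  ✓
  (2,5): δ = 67.57°  ·
  (3,4): δ = 75.28°  ·
  (3,5): δ = 13.20°  ✓
  (4,5): δ = 91.51°  ·
antipodal pairs: 4

count = 4; pairs: (0,4), (1,4), (2,4), (3,5)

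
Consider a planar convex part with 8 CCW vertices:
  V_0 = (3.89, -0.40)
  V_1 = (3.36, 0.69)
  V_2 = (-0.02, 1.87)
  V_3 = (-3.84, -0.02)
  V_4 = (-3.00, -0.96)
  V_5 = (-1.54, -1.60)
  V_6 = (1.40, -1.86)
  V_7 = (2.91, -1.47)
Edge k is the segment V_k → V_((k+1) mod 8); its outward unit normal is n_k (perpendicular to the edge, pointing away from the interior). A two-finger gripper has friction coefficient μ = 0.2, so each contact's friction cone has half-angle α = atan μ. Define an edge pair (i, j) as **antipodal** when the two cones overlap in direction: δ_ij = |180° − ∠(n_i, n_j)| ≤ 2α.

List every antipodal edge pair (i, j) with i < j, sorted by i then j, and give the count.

count = 5; pairs: (0,3), (1,4), (1,5), (2,6), (2,7)

α = atan 0.2 = 11.31°;  2α = 22.62°
n_0 = (+0.8993, +0.4373)
n_1 = (+0.3296, +0.9441)
n_2 = (-0.4435, +0.8963)
n_3 = (-0.7457, -0.6663)
n_4 = (-0.4015, -0.9159)
n_5 = (-0.0881, -0.9961)
n_6 = (+0.2501, -0.9682)
n_7 = (+0.7374, -0.6754)
  (0,1): δ = 135.18°  ·
  (0,2): δ = 89.61°  ·
  (0,3): δ = 15.85°  ✓
  (0,4): δ = 40.40°  ·
  (0,5): δ = 59.02°  ·
  (0,6): δ = 78.55°  ·
  (0,7): δ = 111.58°  ·
  (1,2): δ = 134.43°  ·
  (1,3): δ = 28.97°  ·
  (1,4): δ = 4.43°  ✓
  (1,5): δ = 14.19°  ✓
  (1,6): δ = 33.73°  ·
  (1,7): δ = 66.76°  ·
  (2,3): δ = 74.54°  ·
  (2,4): δ = 50.00°  ·
  (2,5): δ = 31.38°  ·
  (2,6): δ = 11.84°  ✓
  (2,7): δ = 21.19°  ✓
  (3,4): δ = 155.46°  ·
  (3,5): δ = 136.84°  ·
  (3,6): δ = 117.30°  ·
  (3,7): δ = 84.27°  ·
  (4,5): δ = 161.38°  ·
  (4,6): δ = 141.85°  ·
  (4,7): δ = 108.82°  ·
  (5,6): δ = 160.46°  ·
  (5,7): δ = 127.43°  ·
  (6,7): δ = 146.97°  ·
antipodal pairs: 5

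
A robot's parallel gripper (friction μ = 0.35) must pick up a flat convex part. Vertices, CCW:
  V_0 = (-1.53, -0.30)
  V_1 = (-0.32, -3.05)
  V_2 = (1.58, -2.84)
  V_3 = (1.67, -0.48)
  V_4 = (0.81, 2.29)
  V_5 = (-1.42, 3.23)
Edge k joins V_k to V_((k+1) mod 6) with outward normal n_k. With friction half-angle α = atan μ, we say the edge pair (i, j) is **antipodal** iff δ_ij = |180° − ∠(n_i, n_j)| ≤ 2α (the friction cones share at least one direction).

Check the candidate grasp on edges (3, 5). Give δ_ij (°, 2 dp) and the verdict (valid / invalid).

α = atan 0.35 = 19.29°;  2α = 38.58°
edge 3: e_3 = (-0.86, +2.77);  n_3 = (+0.9550, +0.2965)
edge 5: e_5 = (-0.11, -3.53);  n_5 = (-0.9995, +0.0311)
∠(n_3, n_5) = 160.97°
δ = |180° − 160.97°| = 19.03°
19.03° ≤ 2α = 38.58°  →  valid

δ = 19.03°, valid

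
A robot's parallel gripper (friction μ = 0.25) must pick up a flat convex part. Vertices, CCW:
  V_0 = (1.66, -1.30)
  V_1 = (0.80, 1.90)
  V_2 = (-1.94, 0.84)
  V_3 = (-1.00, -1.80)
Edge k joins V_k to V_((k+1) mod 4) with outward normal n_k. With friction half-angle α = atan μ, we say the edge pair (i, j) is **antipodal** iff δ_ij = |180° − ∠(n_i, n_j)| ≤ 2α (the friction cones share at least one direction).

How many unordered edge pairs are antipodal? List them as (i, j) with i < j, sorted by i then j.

count = 2; pairs: (0,2), (1,3)

α = atan 0.25 = 14.04°;  2α = 28.07°
n_0 = (+0.9657, +0.2595)
n_1 = (-0.3608, +0.9326)
n_2 = (-0.9421, -0.3354)
n_3 = (+0.1847, -0.9828)
  (0,1): δ = 83.89°  ·
  (0,2): δ = 4.56°  ✓
  (0,3): δ = 85.60°  ·
  (1,2): δ = 91.55°  ·
  (1,3): δ = 10.50°  ✓
  (2,3): δ = 98.95°  ·
antipodal pairs: 2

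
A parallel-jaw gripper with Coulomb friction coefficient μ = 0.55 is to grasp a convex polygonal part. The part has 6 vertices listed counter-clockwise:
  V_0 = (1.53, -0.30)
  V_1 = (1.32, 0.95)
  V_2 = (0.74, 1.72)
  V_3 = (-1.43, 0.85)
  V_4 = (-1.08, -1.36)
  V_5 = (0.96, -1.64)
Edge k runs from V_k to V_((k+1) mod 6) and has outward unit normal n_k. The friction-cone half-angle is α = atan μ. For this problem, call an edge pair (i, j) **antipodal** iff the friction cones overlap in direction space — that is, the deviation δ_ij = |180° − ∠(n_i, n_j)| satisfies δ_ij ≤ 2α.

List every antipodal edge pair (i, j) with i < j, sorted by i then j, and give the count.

count = 6; pairs: (0,3), (1,3), (1,4), (2,4), (2,5), (3,5)

α = atan 0.55 = 28.81°;  2α = 57.62°
n_0 = (+0.9862, +0.1657)
n_1 = (+0.7988, +0.6017)
n_2 = (-0.3721, +0.9282)
n_3 = (-0.9877, -0.1564)
n_4 = (-0.1360, -0.9907)
n_5 = (+0.9202, -0.3914)
  (0,1): δ = 152.55°  ·
  (0,2): δ = 77.69°  ·
  (0,3): δ = 0.54°  ✓
  (0,4): δ = 72.65°  ·
  (0,5): δ = 147.42°  ·
  (1,2): δ = 105.14°  ·
  (1,3): δ = 27.99°  ✓
  (1,4): δ = 45.20°  ✓
  (1,5): δ = 119.97°  ·
  (2,3): δ = 102.85°  ·
  (2,4): δ = 29.66°  ✓
  (2,5): δ = 45.11°  ✓
  (3,4): δ = 106.81°  ·
  (3,5): δ = 32.04°  ✓
  (4,5): δ = 105.23°  ·
antipodal pairs: 6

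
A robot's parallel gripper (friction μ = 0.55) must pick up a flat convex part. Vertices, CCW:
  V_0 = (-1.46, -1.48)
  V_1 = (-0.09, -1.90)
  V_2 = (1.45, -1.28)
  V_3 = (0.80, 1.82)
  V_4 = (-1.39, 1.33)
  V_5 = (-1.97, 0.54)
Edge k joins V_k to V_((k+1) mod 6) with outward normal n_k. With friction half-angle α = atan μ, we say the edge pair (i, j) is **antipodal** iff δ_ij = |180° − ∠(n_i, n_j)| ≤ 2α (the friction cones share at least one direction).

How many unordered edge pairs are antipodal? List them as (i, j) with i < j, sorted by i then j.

α = atan 0.55 = 28.81°;  2α = 57.62°
n_0 = (-0.2931, -0.9561)
n_1 = (+0.3735, -0.9276)
n_2 = (+0.9787, +0.2052)
n_3 = (-0.2183, +0.9759)
n_4 = (-0.8061, +0.5918)
n_5 = (-0.9696, -0.2448)
  (0,1): δ = 141.03°  ·
  (0,2): δ = 61.11°  ·
  (0,3): δ = 29.66°  ✓
  (0,4): δ = 70.76°  ·
  (0,5): δ = 121.21°  ·
  (1,2): δ = 100.09°  ·
  (1,3): δ = 9.32°  ✓
  (1,4): δ = 31.79°  ✓
  (1,5): δ = 82.24°  ·
  (2,3): δ = 89.23°  ·
  (2,4): δ = 48.13°  ✓
  (2,5): δ = 2.33°  ✓
  (3,4): δ = 138.90°  ·
  (3,5): δ = 88.44°  ·
  (4,5): δ = 129.55°  ·
antipodal pairs: 5

count = 5; pairs: (0,3), (1,3), (1,4), (2,4), (2,5)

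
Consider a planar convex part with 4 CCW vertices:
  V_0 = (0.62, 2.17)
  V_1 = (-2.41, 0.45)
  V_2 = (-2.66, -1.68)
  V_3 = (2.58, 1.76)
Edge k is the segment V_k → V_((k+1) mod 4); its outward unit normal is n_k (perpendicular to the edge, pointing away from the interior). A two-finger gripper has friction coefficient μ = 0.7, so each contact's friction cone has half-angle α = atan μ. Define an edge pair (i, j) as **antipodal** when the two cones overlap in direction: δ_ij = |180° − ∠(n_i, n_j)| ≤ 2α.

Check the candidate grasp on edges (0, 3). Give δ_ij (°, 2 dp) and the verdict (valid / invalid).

α = atan 0.7 = 34.99°;  2α = 69.98°
edge 0: e_0 = (-3.03, -1.72);  n_0 = (-0.4937, +0.8697)
edge 3: e_3 = (-1.96, +0.41);  n_3 = (+0.2048, +0.9788)
∠(n_0, n_3) = 41.40°
δ = |180° − 41.40°| = 138.60°
138.60° > 2α = 69.98°  →  invalid

δ = 138.60°, invalid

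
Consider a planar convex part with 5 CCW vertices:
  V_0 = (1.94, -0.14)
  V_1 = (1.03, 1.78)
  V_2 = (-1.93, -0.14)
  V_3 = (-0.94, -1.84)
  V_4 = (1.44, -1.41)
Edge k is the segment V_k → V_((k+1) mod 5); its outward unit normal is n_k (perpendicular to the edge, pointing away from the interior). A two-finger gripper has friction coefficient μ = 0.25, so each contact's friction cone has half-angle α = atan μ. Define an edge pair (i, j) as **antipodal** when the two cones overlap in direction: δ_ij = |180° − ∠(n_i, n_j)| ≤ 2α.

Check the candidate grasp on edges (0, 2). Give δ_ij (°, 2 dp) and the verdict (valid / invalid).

α = atan 0.25 = 14.04°;  2α = 28.07°
edge 0: e_0 = (-0.91, +1.92);  n_0 = (+0.9036, +0.4283)
edge 2: e_2 = (+0.99, -1.70);  n_2 = (-0.8641, -0.5032)
∠(n_0, n_2) = 175.14°
δ = |180° − 175.14°| = 4.86°
4.86° ≤ 2α = 28.07°  →  valid

δ = 4.86°, valid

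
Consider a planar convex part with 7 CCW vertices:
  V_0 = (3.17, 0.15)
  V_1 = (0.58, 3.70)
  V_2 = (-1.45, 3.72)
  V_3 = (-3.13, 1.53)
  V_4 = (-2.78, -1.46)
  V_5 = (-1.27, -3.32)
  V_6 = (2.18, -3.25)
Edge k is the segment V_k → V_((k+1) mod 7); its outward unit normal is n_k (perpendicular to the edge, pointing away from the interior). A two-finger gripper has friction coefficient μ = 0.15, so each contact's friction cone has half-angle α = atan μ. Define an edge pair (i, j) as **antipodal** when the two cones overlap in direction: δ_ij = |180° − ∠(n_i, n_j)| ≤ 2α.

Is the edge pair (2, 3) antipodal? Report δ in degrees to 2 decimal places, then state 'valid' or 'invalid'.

α = atan 0.15 = 8.53°;  2α = 17.06°
edge 2: e_2 = (-1.68, -2.19);  n_2 = (-0.7934, +0.6087)
edge 3: e_3 = (+0.35, -2.99);  n_3 = (-0.9932, -0.1163)
∠(n_2, n_3) = 44.17°
δ = |180° − 44.17°| = 135.83°
135.83° > 2α = 17.06°  →  invalid

δ = 135.83°, invalid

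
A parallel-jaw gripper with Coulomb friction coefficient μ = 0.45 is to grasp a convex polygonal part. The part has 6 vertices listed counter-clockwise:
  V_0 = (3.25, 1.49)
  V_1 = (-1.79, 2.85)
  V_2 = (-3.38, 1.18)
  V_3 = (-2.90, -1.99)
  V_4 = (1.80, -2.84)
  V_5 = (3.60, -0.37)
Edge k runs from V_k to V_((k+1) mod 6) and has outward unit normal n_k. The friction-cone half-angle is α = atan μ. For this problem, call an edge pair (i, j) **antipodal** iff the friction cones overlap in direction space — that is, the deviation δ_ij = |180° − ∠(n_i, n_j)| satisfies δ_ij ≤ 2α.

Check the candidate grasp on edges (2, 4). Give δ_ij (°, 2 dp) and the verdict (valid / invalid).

δ = 44.69°, valid

α = atan 0.45 = 24.23°;  2α = 48.46°
edge 2: e_2 = (+0.48, -3.17);  n_2 = (-0.9887, -0.1497)
edge 4: e_4 = (+1.80, +2.47);  n_4 = (+0.8082, -0.5889)
∠(n_2, n_4) = 135.31°
δ = |180° − 135.31°| = 44.69°
44.69° ≤ 2α = 48.46°  →  valid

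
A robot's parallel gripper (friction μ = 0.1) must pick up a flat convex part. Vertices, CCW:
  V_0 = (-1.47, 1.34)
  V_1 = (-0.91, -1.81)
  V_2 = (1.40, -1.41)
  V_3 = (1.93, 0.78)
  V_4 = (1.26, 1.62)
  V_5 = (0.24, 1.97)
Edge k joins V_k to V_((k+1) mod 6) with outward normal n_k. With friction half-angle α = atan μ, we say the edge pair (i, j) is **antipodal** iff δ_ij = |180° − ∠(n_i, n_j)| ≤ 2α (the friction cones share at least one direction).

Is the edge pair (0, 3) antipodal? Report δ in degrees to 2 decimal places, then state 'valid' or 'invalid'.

δ = 28.50°, invalid

α = atan 0.1 = 5.71°;  2α = 11.42°
edge 0: e_0 = (+0.56, -3.15);  n_0 = (-0.9846, -0.1750)
edge 3: e_3 = (-0.67, +0.84);  n_3 = (+0.7818, +0.6236)
∠(n_0, n_3) = 151.50°
δ = |180° − 151.50°| = 28.50°
28.50° > 2α = 11.42°  →  invalid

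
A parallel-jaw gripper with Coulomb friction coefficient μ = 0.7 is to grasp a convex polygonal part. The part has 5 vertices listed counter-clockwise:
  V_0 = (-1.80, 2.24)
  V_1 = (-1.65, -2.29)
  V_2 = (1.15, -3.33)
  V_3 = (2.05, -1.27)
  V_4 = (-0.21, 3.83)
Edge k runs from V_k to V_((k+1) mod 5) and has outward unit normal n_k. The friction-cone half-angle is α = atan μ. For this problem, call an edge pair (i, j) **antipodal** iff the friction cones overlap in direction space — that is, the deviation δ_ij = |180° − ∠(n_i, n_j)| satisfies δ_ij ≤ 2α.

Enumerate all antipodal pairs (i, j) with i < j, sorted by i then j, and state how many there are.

α = atan 0.7 = 34.99°;  2α = 69.98°
n_0 = (-0.9995, -0.0331)
n_1 = (-0.3482, -0.9374)
n_2 = (+0.9164, -0.4004)
n_3 = (+0.9143, +0.4051)
n_4 = (-0.7071, +0.7071)
  (0,1): δ = 112.27°  ·
  (0,2): δ = 25.50°  ✓
  (0,3): δ = 22.00°  ✓
  (0,4): δ = 133.10°  ·
  (1,2): δ = 93.22°  ·
  (1,3): δ = 45.72°  ✓
  (1,4): δ = 65.38°  ✓
  (2,3): δ = 132.50°  ·
  (2,4): δ = 21.40°  ✓
  (3,4): δ = 68.90°  ✓
antipodal pairs: 6

count = 6; pairs: (0,2), (0,3), (1,3), (1,4), (2,4), (3,4)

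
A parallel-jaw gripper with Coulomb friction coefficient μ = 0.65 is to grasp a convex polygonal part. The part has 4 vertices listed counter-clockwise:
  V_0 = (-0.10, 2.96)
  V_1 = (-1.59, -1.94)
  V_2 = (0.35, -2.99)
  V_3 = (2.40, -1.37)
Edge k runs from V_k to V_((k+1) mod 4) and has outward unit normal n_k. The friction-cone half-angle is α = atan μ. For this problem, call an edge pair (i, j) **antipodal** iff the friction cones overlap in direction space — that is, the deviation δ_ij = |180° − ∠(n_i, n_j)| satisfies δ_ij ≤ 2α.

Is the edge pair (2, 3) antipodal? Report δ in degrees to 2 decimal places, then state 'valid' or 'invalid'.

δ = 98.32°, invalid

α = atan 0.65 = 33.02°;  2α = 66.05°
edge 2: e_2 = (+2.05, +1.62);  n_2 = (+0.6200, -0.7846)
edge 3: e_3 = (-2.50, +4.33);  n_3 = (+0.8660, +0.5000)
∠(n_2, n_3) = 81.68°
δ = |180° − 81.68°| = 98.32°
98.32° > 2α = 66.05°  →  invalid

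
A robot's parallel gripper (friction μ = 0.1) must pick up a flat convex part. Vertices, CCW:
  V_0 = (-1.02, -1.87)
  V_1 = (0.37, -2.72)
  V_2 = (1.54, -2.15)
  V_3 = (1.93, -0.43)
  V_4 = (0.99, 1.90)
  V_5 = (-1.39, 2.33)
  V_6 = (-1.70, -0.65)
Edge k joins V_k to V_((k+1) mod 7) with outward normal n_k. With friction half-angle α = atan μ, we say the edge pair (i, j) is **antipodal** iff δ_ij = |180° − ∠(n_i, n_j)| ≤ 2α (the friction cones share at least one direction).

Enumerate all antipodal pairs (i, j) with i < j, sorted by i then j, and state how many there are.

count = 2; pairs: (2,5), (3,6)

α = atan 0.1 = 5.71°;  2α = 11.42°
n_0 = (-0.5217, -0.8531)
n_1 = (+0.4380, -0.8990)
n_2 = (+0.9752, -0.2211)
n_3 = (+0.9274, +0.3741)
n_4 = (+0.1778, +0.9841)
n_5 = (-0.9946, +0.1035)
n_6 = (-0.8735, -0.4869)
  (0,1): δ = 122.58°  ·
  (0,2): δ = 71.33°  ·
  (0,3): δ = 36.58°  ·
  (0,4): δ = 21.20°  ·
  (0,5): δ = 115.51°  ·
  (0,6): δ = 150.58°  ·
  (1,2): δ = 128.75°  ·
  (1,3): δ = 94.00°  ·
  (1,4): δ = 36.22°  ·
  (1,5): δ = 58.09°  ·
  (1,6): δ = 93.16°  ·
  (2,3): δ = 145.25°  ·
  (2,4): δ = 87.47°  ·
  (2,5): δ = 6.84°  ✓
  (2,6): δ = 41.91°  ·
  (3,4): δ = 122.21°  ·
  (3,5): δ = 27.91°  ·
  (3,6): δ = 7.16°  ✓
  (4,5): δ = 85.70°  ·
  (4,6): δ = 50.62°  ·
  (5,6): δ = 144.93°  ·
antipodal pairs: 2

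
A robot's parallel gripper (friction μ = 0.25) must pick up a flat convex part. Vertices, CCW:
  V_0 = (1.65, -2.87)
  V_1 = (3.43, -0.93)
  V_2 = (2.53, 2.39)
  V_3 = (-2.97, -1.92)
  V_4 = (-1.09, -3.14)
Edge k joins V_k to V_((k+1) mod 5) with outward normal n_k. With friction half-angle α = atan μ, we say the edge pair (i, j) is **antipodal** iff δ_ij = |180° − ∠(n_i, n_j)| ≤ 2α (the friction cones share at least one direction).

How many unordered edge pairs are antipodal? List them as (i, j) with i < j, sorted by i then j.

α = atan 0.25 = 14.04°;  2α = 28.07°
n_0 = (+0.7368, -0.6761)
n_1 = (+0.9652, +0.2616)
n_2 = (-0.6168, +0.7871)
n_3 = (-0.5444, -0.8389)
n_4 = (+0.0981, -0.9952)
  (0,1): δ = 122.30°  ·
  (0,2): δ = 9.38°  ✓
  (0,3): δ = 99.56°  ·
  (0,4): δ = 138.16°  ·
  (1,2): δ = 67.08°  ·
  (1,3): δ = 41.85°  ·
  (1,4): δ = 80.46°  ·
  (2,3): δ = 71.06°  ·
  (2,4): δ = 32.46°  ·
  (3,4): δ = 141.39°  ·
antipodal pairs: 1

count = 1; pairs: (0,2)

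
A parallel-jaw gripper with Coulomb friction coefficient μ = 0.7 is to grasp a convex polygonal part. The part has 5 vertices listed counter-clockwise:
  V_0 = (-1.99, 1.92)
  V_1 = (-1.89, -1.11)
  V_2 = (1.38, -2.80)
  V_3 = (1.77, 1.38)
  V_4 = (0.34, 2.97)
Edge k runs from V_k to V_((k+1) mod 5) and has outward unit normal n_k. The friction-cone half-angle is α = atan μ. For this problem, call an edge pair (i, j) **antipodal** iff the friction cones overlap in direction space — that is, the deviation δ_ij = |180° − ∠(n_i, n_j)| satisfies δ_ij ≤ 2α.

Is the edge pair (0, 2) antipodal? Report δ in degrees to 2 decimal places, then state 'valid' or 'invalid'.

δ = 7.22°, valid

α = atan 0.7 = 34.99°;  2α = 69.98°
edge 0: e_0 = (+0.10, -3.03);  n_0 = (-0.9995, -0.0330)
edge 2: e_2 = (+0.39, +4.18);  n_2 = (+0.9957, -0.0929)
∠(n_0, n_2) = 172.78°
δ = |180° − 172.78°| = 7.22°
7.22° ≤ 2α = 69.98°  →  valid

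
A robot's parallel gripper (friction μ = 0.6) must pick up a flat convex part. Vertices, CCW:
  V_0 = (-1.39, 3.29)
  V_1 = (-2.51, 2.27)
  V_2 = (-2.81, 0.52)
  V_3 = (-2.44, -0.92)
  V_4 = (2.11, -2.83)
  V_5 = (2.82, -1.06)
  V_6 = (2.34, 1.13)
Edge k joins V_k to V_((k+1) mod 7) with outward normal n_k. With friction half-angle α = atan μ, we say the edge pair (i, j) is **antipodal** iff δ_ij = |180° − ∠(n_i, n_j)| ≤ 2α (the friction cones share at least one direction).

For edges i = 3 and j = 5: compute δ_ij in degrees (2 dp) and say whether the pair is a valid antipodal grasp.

δ = 54.87°, valid

α = atan 0.6 = 30.96°;  2α = 61.93°
edge 3: e_3 = (+4.55, -1.91);  n_3 = (-0.3871, -0.9221)
edge 5: e_5 = (-0.48, +2.19);  n_5 = (+0.9768, +0.2141)
∠(n_3, n_5) = 125.13°
δ = |180° − 125.13°| = 54.87°
54.87° ≤ 2α = 61.93°  →  valid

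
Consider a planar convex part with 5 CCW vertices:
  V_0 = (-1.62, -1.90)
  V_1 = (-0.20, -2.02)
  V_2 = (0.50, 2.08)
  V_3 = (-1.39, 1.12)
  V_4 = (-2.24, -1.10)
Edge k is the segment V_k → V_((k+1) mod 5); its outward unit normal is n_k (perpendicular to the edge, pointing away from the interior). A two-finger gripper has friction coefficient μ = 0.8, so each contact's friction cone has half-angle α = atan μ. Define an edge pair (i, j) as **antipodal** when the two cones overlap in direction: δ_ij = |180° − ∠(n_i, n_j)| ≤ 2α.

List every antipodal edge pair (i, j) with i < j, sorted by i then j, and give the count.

α = atan 0.8 = 38.66°;  2α = 77.32°
n_0 = (-0.0842, -0.9964)
n_1 = (+0.9857, -0.1683)
n_2 = (-0.4529, +0.8916)
n_3 = (-0.9339, +0.3576)
n_4 = (-0.7904, -0.6126)
  (0,1): δ = 94.86°  ·
  (0,2): δ = 31.76°  ✓
  (0,3): δ = 73.88°  ✓
  (0,4): δ = 132.61°  ·
  (1,2): δ = 53.38°  ✓
  (1,3): δ = 11.26°  ✓
  (1,4): δ = 47.46°  ✓
  (2,3): δ = 137.88°  ·
  (2,4): δ = 79.15°  ·
  (3,4): δ = 121.27°  ·
antipodal pairs: 5

count = 5; pairs: (0,2), (0,3), (1,2), (1,3), (1,4)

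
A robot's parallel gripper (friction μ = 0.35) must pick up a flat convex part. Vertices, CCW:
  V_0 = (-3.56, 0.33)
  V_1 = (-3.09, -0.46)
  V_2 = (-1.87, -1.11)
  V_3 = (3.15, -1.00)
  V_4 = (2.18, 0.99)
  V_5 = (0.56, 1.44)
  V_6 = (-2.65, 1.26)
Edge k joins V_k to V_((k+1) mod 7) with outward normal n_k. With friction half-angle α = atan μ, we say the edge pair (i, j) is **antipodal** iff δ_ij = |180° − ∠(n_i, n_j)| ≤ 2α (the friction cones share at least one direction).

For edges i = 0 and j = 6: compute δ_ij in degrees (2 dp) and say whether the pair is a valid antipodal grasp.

α = atan 0.35 = 19.29°;  2α = 38.58°
edge 0: e_0 = (+0.47, -0.79);  n_0 = (-0.8594, -0.5113)
edge 6: e_6 = (-0.91, -0.93);  n_6 = (-0.7148, +0.6994)
∠(n_0, n_6) = 75.13°
δ = |180° − 75.13°| = 104.87°
104.87° > 2α = 38.58°  →  invalid

δ = 104.87°, invalid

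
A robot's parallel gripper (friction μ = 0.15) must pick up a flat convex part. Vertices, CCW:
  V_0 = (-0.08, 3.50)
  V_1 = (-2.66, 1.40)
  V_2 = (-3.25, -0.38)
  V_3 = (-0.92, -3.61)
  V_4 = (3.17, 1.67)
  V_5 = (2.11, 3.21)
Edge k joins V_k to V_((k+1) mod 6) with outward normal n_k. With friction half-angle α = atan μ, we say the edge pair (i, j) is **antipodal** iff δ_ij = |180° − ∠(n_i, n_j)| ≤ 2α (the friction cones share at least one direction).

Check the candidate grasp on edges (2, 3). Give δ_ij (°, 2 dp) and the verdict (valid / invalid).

α = atan 0.15 = 8.53°;  2α = 17.06°
edge 2: e_2 = (+2.33, -3.23);  n_2 = (-0.8110, -0.5850)
edge 3: e_3 = (+4.09, +5.28);  n_3 = (+0.7906, -0.6124)
∠(n_2, n_3) = 106.43°
δ = |180° − 106.43°| = 73.57°
73.57° > 2α = 17.06°  →  invalid

δ = 73.57°, invalid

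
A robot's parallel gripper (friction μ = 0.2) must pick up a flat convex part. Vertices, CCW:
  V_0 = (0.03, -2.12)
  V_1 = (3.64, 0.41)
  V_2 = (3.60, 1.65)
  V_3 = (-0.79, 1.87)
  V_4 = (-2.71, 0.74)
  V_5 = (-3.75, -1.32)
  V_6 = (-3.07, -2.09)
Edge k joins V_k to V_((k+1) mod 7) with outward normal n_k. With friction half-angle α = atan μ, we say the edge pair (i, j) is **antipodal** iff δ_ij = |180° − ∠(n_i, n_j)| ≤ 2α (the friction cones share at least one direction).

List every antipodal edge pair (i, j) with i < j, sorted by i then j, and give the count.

count = 2; pairs: (0,3), (2,6)

α = atan 0.2 = 11.31°;  2α = 22.62°
n_0 = (+0.5739, -0.8189)
n_1 = (+0.9995, +0.0322)
n_2 = (+0.0501, +0.9987)
n_3 = (-0.5072, +0.8618)
n_4 = (-0.8927, +0.4507)
n_5 = (-0.7496, -0.6619)
n_6 = (-0.0097, -1.0000)
  (0,1): δ = 123.18°  ·
  (0,2): δ = 37.89°  ·
  (0,3): δ = 4.55°  ✓
  (0,4): δ = 28.19°  ·
  (0,5): δ = 96.42°  ·
  (0,6): δ = 144.42°  ·
  (1,2): δ = 94.72°  ·
  (1,3): δ = 61.37°  ·
  (1,4): δ = 28.63°  ·
  (1,5): δ = 39.60°  ·
  (1,6): δ = 87.60°  ·
  (2,3): δ = 146.65°  ·
  (2,4): δ = 113.92°  ·
  (2,5): δ = 45.68°  ·
  (2,6): δ = 2.31°  ✓
  (3,4): δ = 147.27°  ·
  (3,5): δ = 79.03°  ·
  (3,6): δ = 31.03°  ·
  (4,5): δ = 111.76°  ·
  (4,6): δ = 63.77°  ·
  (5,6): δ = 132.00°  ·
antipodal pairs: 2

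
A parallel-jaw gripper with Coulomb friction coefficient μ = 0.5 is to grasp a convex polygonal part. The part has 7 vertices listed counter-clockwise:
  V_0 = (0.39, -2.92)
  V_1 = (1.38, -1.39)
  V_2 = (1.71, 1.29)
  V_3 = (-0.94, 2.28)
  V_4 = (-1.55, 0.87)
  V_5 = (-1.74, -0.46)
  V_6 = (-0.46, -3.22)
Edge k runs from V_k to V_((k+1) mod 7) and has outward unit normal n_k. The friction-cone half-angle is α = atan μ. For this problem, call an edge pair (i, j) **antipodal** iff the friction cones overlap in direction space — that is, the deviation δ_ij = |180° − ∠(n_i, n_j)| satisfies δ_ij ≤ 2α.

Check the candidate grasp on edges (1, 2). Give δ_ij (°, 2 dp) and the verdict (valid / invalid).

δ = 103.47°, invalid

α = atan 0.5 = 26.57°;  2α = 53.13°
edge 1: e_1 = (+0.33, +2.68);  n_1 = (+0.9925, -0.1222)
edge 2: e_2 = (-2.65, +0.99);  n_2 = (+0.3500, +0.9368)
∠(n_1, n_2) = 76.53°
δ = |180° − 76.53°| = 103.47°
103.47° > 2α = 53.13°  →  invalid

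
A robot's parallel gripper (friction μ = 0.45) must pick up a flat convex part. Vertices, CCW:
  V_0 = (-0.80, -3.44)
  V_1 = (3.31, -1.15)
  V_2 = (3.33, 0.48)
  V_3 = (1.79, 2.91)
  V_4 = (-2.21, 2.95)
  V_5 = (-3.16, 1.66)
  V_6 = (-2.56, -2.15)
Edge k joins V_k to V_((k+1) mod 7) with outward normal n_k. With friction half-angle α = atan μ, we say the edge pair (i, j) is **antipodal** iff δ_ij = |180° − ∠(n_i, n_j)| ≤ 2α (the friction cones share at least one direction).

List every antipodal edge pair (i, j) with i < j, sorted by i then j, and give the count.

count = 7; pairs: (0,3), (0,4), (1,4), (1,5), (2,5), (2,6), (3,6)

α = atan 0.45 = 24.23°;  2α = 48.46°
n_0 = (+0.4867, -0.8736)
n_1 = (+0.9999, -0.0123)
n_2 = (+0.8447, +0.5353)
n_3 = (+0.0100, +1.0000)
n_4 = (-0.8052, +0.5930)
n_5 = (-0.9878, -0.1556)
n_6 = (-0.5912, -0.8066)
  (0,1): δ = 119.83°  ·
  (0,2): δ = 86.76°  ·
  (0,3): δ = 29.70°  ✓
  (0,4): δ = 24.51°  ✓
  (0,5): δ = 69.82°  ·
  (0,6): δ = 114.63°  ·
  (1,2): δ = 146.93°  ·
  (1,3): δ = 89.87°  ·
  (1,4): δ = 35.67°  ✓
  (1,5): δ = 9.65°  ✓
  (1,6): δ = 54.46°  ·
  (2,3): δ = 122.94°  ·
  (2,4): δ = 68.73°  ·
  (2,5): δ = 23.41°  ✓
  (2,6): δ = 21.40°  ✓
  (3,4): δ = 125.80°  ·
  (3,5): δ = 80.48°  ·
  (3,6): δ = 35.67°  ✓
  (4,5): δ = 134.68°  ·
  (4,6): δ = 89.87°  ·
  (5,6): δ = 135.19°  ·
antipodal pairs: 7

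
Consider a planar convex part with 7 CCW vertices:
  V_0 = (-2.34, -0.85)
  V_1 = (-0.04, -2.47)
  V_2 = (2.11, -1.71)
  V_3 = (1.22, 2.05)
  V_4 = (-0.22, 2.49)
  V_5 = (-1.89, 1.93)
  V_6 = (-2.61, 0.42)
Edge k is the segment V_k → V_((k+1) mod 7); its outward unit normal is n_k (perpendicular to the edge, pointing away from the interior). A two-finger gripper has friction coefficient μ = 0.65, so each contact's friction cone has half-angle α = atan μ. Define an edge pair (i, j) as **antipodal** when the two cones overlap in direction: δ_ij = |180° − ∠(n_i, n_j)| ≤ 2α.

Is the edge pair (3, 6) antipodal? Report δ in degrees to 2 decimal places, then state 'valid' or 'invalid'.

α = atan 0.65 = 33.02°;  2α = 66.05°
edge 3: e_3 = (-1.44, +0.44);  n_3 = (+0.2922, +0.9564)
edge 6: e_6 = (+0.27, -1.27);  n_6 = (-0.9781, -0.2080)
∠(n_3, n_6) = 118.99°
δ = |180° − 118.99°| = 61.01°
61.01° ≤ 2α = 66.05°  →  valid

δ = 61.01°, valid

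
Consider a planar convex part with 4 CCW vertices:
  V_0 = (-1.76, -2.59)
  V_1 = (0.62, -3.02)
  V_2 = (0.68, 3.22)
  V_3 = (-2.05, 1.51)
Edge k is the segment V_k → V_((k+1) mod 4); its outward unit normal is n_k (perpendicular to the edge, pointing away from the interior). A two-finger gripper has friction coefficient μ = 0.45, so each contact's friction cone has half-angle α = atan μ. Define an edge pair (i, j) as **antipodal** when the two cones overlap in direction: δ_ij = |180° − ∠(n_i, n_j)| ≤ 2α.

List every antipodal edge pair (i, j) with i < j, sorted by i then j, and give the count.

α = atan 0.45 = 24.23°;  2α = 48.46°
n_0 = (-0.1778, -0.9841)
n_1 = (+1.0000, -0.0096)
n_2 = (-0.5308, +0.8475)
n_3 = (-0.9975, -0.0706)
  (0,1): δ = 80.31°  ·
  (0,2): δ = 42.30°  ✓
  (0,3): δ = 104.29°  ·
  (1,2): δ = 57.39°  ·
  (1,3): δ = 4.60°  ✓
  (2,3): δ = 118.02°  ·
antipodal pairs: 2

count = 2; pairs: (0,2), (1,3)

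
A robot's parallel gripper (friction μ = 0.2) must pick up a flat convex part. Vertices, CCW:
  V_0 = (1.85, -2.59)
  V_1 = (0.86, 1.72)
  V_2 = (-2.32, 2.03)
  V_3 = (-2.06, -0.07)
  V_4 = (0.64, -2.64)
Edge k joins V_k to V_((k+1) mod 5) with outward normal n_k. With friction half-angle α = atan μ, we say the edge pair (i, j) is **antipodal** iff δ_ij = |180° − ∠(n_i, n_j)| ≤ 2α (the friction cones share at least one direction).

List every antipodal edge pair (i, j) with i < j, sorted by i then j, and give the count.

α = atan 0.2 = 11.31°;  2α = 22.62°
n_0 = (+0.9746, +0.2239)
n_1 = (+0.0970, +0.9953)
n_2 = (-0.9924, -0.1229)
n_3 = (-0.6895, -0.7243)
n_4 = (+0.0413, -0.9991)
  (0,1): δ = 108.50°  ·
  (0,2): δ = 5.88°  ✓
  (0,3): δ = 33.48°  ·
  (0,4): δ = 79.43°  ·
  (1,2): δ = 77.37°  ·
  (1,3): δ = 38.02°  ·
  (1,4): δ = 7.93°  ✓
  (2,3): δ = 140.64°  ·
  (2,4): δ = 94.69°  ·
  (3,4): δ = 134.05°  ·
antipodal pairs: 2

count = 2; pairs: (0,2), (1,4)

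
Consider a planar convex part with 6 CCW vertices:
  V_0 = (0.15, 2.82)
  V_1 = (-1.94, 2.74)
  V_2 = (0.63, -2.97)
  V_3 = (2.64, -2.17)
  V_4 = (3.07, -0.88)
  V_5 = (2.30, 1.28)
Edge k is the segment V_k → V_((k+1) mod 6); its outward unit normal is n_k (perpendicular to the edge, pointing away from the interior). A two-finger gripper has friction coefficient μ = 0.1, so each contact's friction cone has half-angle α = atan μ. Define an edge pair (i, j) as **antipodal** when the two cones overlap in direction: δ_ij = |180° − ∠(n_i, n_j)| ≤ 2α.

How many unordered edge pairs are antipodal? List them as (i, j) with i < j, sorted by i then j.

α = atan 0.1 = 5.71°;  2α = 11.42°
n_0 = (-0.0382, +0.9993)
n_1 = (-0.9119, -0.4104)
n_2 = (+0.3698, -0.9291)
n_3 = (+0.9487, -0.3162)
n_4 = (+0.9419, +0.3358)
n_5 = (+0.5823, +0.8130)
  (0,1): δ = 67.96°  ·
  (0,2): δ = 19.51°  ·
  (0,3): δ = 69.37°  ·
  (0,4): δ = 107.43°  ·
  (0,5): δ = 142.19°  ·
  (1,2): δ = 92.53°  ·
  (1,3): δ = 42.67°  ·
  (1,4): δ = 4.61°  ✓
  (1,5): δ = 30.15°  ·
  (2,3): δ = 130.14°  ·
  (2,4): δ = 92.08°  ·
  (2,5): δ = 57.32°  ·
  (3,4): δ = 141.94°  ·
  (3,5): δ = 107.18°  ·
  (4,5): δ = 145.23°  ·
antipodal pairs: 1

count = 1; pairs: (1,4)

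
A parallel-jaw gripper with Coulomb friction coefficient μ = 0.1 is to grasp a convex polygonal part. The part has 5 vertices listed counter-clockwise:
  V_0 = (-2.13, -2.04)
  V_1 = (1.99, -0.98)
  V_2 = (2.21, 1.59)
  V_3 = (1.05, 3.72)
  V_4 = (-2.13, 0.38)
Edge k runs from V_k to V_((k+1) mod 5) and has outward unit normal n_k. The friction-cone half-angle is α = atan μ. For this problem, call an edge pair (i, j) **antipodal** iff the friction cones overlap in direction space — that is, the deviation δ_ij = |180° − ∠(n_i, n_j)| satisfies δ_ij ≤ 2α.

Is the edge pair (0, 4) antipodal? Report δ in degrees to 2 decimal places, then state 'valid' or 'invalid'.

δ = 75.57°, invalid

α = atan 0.1 = 5.71°;  2α = 11.42°
edge 0: e_0 = (+4.12, +1.06);  n_0 = (+0.2492, -0.9685)
edge 4: e_4 = (+0.00, -2.42);  n_4 = (-1.0000, -0.0000)
∠(n_0, n_4) = 104.43°
δ = |180° − 104.43°| = 75.57°
75.57° > 2α = 11.42°  →  invalid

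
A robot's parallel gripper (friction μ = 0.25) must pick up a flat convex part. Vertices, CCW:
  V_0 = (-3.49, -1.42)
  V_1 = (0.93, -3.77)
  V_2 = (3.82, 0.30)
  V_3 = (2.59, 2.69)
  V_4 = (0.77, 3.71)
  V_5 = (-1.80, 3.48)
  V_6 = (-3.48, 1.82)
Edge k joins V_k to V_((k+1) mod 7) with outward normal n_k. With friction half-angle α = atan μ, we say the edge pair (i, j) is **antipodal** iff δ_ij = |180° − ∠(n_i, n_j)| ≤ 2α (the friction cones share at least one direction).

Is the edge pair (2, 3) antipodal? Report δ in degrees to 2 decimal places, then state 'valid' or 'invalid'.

δ = 146.50°, invalid

α = atan 0.25 = 14.04°;  2α = 28.07°
edge 2: e_2 = (-1.23, +2.39);  n_2 = (+0.8892, +0.4576)
edge 3: e_3 = (-1.82, +1.02);  n_3 = (+0.4889, +0.8723)
∠(n_2, n_3) = 33.50°
δ = |180° − 33.50°| = 146.50°
146.50° > 2α = 28.07°  →  invalid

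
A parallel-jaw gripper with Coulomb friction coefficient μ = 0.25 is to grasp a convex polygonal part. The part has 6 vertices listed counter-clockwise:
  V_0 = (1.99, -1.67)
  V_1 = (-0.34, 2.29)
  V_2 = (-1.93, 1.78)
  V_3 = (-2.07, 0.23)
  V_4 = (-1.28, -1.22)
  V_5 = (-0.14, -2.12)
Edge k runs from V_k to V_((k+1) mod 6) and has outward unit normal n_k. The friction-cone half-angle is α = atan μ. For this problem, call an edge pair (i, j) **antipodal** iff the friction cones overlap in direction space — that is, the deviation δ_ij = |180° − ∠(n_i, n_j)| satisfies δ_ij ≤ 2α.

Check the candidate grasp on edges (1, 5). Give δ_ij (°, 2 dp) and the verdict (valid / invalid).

δ = 5.85°, valid

α = atan 0.25 = 14.04°;  2α = 28.07°
edge 1: e_1 = (-1.59, -0.51);  n_1 = (-0.3054, +0.9522)
edge 5: e_5 = (+2.13, +0.45);  n_5 = (+0.2067, -0.9784)
∠(n_1, n_5) = 174.15°
δ = |180° − 174.15°| = 5.85°
5.85° ≤ 2α = 28.07°  →  valid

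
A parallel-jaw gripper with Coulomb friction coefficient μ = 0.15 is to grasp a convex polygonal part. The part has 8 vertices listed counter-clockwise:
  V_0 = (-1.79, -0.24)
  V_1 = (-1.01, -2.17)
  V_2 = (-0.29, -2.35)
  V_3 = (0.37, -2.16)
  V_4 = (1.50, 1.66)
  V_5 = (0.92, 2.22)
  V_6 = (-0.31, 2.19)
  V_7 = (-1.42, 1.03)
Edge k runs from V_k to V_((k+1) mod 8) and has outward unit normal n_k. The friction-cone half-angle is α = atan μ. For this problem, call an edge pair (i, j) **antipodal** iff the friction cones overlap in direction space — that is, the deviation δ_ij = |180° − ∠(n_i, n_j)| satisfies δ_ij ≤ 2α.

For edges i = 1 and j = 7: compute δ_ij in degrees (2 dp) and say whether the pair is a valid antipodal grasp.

δ = 87.79°, invalid

α = atan 0.15 = 8.53°;  2α = 17.06°
edge 1: e_1 = (+0.72, -0.18);  n_1 = (-0.2425, -0.9701)
edge 7: e_7 = (-0.37, -1.27);  n_7 = (-0.9601, +0.2797)
∠(n_1, n_7) = 92.21°
δ = |180° − 92.21°| = 87.79°
87.79° > 2α = 17.06°  →  invalid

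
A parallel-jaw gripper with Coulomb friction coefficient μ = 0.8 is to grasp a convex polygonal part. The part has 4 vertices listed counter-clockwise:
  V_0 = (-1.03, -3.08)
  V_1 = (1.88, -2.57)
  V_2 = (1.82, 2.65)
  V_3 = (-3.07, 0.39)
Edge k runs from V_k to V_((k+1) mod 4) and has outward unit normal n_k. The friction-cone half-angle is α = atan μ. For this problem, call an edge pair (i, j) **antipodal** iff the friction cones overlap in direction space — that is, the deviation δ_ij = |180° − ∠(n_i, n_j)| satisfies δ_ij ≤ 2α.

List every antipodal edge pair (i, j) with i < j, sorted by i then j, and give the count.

count = 3; pairs: (0,2), (1,2), (1,3)

α = atan 0.8 = 38.66°;  2α = 77.32°
n_0 = (+0.1726, -0.9850)
n_1 = (+0.9999, +0.0115)
n_2 = (-0.4195, +0.9077)
n_3 = (-0.8621, -0.5068)
  (0,1): δ = 99.28°  ·
  (0,2): δ = 14.86°  ✓
  (0,3): δ = 110.51°  ·
  (1,2): δ = 65.85°  ✓
  (1,3): δ = 29.79°  ✓
  (2,3): δ = 84.35°  ·
antipodal pairs: 3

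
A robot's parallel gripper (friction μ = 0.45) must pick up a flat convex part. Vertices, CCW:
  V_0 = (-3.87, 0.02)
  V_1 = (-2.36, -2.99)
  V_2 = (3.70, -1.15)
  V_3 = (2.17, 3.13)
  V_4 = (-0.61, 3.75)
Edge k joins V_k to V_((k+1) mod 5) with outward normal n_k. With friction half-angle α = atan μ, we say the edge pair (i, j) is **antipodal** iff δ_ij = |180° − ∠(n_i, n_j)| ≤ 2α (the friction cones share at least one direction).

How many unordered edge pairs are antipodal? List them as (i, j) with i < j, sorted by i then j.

α = atan 0.45 = 24.23°;  2α = 48.46°
n_0 = (-0.8938, -0.4484)
n_1 = (+0.2905, -0.9569)
n_2 = (+0.9416, +0.3366)
n_3 = (+0.2177, +0.9760)
n_4 = (-0.7530, +0.6581)
  (0,1): δ = 99.75°  ·
  (0,2): δ = 6.97°  ✓
  (0,3): δ = 50.79°  ·
  (0,4): δ = 112.21°  ·
  (1,2): δ = 87.22°  ·
  (1,3): δ = 29.46°  ✓
  (1,4): δ = 31.96°  ✓
  (2,3): δ = 122.24°  ·
  (2,4): δ = 60.82°  ·
  (3,4): δ = 118.58°  ·
antipodal pairs: 3

count = 3; pairs: (0,2), (1,3), (1,4)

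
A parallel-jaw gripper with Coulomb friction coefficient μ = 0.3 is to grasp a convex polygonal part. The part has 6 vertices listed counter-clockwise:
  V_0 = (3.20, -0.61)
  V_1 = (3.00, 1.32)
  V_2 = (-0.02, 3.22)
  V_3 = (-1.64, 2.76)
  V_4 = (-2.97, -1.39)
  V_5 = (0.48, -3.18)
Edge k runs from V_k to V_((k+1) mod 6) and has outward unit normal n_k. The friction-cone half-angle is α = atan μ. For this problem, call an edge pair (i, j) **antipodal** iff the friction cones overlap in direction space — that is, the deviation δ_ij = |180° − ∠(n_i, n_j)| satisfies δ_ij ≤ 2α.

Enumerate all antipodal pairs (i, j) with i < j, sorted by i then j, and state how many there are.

α = atan 0.3 = 16.70°;  2α = 33.40°
n_0 = (+0.9947, +0.1031)
n_1 = (+0.5325, +0.8464)
n_2 = (-0.2732, +0.9620)
n_3 = (-0.9523, +0.3052)
n_4 = (-0.4605, -0.8876)
n_5 = (+0.6868, -0.7269)
  (0,1): δ = 128.09°  ·
  (0,2): δ = 80.06°  ·
  (0,3): δ = 23.69°  ✓
  (0,4): δ = 56.66°  ·
  (0,5): δ = 127.46°  ·
  (1,2): δ = 131.97°  ·
  (1,3): δ = 75.59°  ·
  (1,4): δ = 4.75°  ✓
  (1,5): δ = 75.55°  ·
  (2,3): δ = 123.62°  ·
  (2,4): δ = 43.27°  ·
  (2,5): δ = 27.52°  ✓
  (3,4): δ = 99.65°  ·
  (3,5): δ = 28.85°  ✓
  (4,5): δ = 109.20°  ·
antipodal pairs: 4

count = 4; pairs: (0,3), (1,4), (2,5), (3,5)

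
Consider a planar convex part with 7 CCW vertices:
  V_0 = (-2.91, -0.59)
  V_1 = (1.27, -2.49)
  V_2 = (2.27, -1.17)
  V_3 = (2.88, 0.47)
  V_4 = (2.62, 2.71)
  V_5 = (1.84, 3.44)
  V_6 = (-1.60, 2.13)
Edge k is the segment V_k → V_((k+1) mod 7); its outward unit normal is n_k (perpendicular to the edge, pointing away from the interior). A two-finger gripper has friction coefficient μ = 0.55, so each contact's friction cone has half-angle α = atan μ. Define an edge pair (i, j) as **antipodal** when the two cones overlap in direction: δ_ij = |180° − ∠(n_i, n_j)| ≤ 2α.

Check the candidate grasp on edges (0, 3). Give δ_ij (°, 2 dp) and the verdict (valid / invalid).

δ = 58.94°, invalid

α = atan 0.55 = 28.81°;  2α = 57.62°
edge 0: e_0 = (+4.18, -1.90);  n_0 = (-0.4138, -0.9104)
edge 3: e_3 = (-0.26, +2.24);  n_3 = (+0.9933, +0.1153)
∠(n_0, n_3) = 121.06°
δ = |180° − 121.06°| = 58.94°
58.94° > 2α = 57.62°  →  invalid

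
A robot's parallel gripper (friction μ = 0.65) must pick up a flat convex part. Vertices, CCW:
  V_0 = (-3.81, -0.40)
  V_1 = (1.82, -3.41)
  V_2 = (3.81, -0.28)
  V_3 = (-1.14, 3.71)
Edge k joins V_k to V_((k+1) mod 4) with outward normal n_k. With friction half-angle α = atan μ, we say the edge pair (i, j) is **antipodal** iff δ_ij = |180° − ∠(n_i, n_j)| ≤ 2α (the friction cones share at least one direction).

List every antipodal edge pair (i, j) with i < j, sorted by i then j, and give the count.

α = atan 0.65 = 33.02°;  2α = 66.05°
n_0 = (-0.4715, -0.8819)
n_1 = (+0.8439, -0.5365)
n_2 = (+0.6276, +0.7786)
n_3 = (-0.8386, +0.5448)
  (0,1): δ = 94.32°  ·
  (0,2): δ = 10.74°  ✓
  (0,3): δ = 85.12°  ·
  (1,2): δ = 96.42°  ·
  (1,3): δ = 0.56°  ✓
  (2,3): δ = 84.14°  ·
antipodal pairs: 2

count = 2; pairs: (0,2), (1,3)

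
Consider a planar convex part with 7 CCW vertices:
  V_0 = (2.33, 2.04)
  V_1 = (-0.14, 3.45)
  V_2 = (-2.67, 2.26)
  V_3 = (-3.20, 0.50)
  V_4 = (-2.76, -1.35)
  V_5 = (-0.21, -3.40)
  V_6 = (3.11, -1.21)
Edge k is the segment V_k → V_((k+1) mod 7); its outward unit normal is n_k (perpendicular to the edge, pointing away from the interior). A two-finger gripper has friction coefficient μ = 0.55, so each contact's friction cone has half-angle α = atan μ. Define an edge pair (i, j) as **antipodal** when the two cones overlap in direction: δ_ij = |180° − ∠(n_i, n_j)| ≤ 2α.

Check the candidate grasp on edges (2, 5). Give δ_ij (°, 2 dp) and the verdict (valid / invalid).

α = atan 0.55 = 28.81°;  2α = 57.62°
edge 2: e_2 = (-0.53, -1.76);  n_2 = (-0.9575, +0.2883)
edge 5: e_5 = (+3.32, +2.19);  n_5 = (+0.5506, -0.8347)
∠(n_2, n_5) = 140.17°
δ = |180° − 140.17°| = 39.83°
39.83° ≤ 2α = 57.62°  →  valid

δ = 39.83°, valid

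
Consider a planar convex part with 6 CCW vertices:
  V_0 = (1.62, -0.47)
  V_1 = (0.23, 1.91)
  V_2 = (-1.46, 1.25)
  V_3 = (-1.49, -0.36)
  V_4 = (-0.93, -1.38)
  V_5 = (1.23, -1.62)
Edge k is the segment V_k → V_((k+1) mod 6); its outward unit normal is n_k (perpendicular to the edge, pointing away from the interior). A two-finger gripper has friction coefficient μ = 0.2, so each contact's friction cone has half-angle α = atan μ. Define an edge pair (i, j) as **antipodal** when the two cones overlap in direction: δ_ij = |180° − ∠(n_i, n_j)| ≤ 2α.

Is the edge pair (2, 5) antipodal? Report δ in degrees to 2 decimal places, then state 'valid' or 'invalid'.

α = atan 0.2 = 11.31°;  2α = 22.62°
edge 2: e_2 = (-0.03, -1.61);  n_2 = (-0.9998, +0.0186)
edge 5: e_5 = (+0.39, +1.15);  n_5 = (+0.9470, -0.3212)
∠(n_2, n_5) = 162.33°
δ = |180° − 162.33°| = 17.67°
17.67° ≤ 2α = 22.62°  →  valid

δ = 17.67°, valid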